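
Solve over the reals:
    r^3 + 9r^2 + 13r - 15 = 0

Possible rational roots are divisors of -15. Testing r = -3 gives 0, so (r + 3) is a factor.
Divide: r^3 + 9r^2 + 13r - 15 = (r + 3)(r^2 + 6r - 5).
Apply the quadratic formula to r^2 + 6r - 5 = 0: r = (-6 +/- sqrt(56))/2, i.e. r ~= 0.7417 or r ~= -6.7417.

r = -6.7417 or r = -3 or r = 0.7417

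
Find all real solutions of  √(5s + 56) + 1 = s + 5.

s = 5

Isolate the radical: √(5s + 56) = s + 4.
Square both sides: 5s + 56 = (s + 4)².
Expand and rearrange: s² + 3s - 40 = 0.
Solving gives s = 5 or s = -8.
Check each candidate in the original equation:
  s = 5: √(81) = 9, while s + 4 = 9 — valid.
  s = -8: √(16) = 4, while s + 4 = -4 — extraneous.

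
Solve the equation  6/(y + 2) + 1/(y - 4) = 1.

Multiply both sides by (y + 2)(y - 4):
6(y - 4) + (y + 2) = (y + 2)(y - 4).
Expand and collect terms: y² - 9y + 14 = 0.
Factor or apply the quadratic formula: y = 7 or y = 2.
Neither value makes a denominator zero (y ≠ -2, y ≠ 4), so both are valid.

y = 2 or y = 7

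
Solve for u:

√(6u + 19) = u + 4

u = -3 or u = 1

Square both sides: 6u + 19 = (u + 4)².
Expand and rearrange: u² + 2u - 3 = 0.
Solving gives u = 1 or u = -3.
Check each candidate in the original equation:
  u = 1: √(25) = 5, while u + 4 = 5 — valid.
  u = -3: √(1) = 1, while u + 4 = 1 — valid.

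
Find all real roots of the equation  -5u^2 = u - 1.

u = -0.5583 or u = 0.3583

Rearrange to standard form: -5u^2 - u + 1 = 0.
Discriminant: (-1)^2 - 4*(-5)*1 = 21.
Quadratic formula: u = (1 +/- sqrt(21)) / (-10).
So u = -sqrt(21)/10 - 1/10 ~= -0.5583 or u = -1/10 + sqrt(21)/10 ~= 0.3583.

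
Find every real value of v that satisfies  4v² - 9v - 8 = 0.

Discriminant: (-9)² − 4·4·(-8) = 209.
Quadratic formula: v = (9 ± √209) / 8.
So v = 9/8 + √(209)/8 ≈ 2.9321 or v = 9/8 - √(209)/8 ≈ -0.6821.

v = -0.6821 or v = 2.9321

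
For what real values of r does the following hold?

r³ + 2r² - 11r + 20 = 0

r = -5

Possible rational roots are divisors of 20. Testing r = -5 gives 0, so (r + 5) is a factor.
Divide: r³ + 2r² - 11r + 20 = (r + 5)(r² - 3r + 4).
The quadratic r² - 3r + 4 has discriminant -7 < 0, so no further real roots.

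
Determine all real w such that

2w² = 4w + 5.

w = -0.8708 or w = 2.8708

Rearrange to standard form: 2w² - 4w - 5 = 0.
Discriminant: (-4)² − 4·2·(-5) = 56.
Quadratic formula: w = (4 ± √56) / 4.
So w = 1 + √(14)/2 ≈ 2.8708 or w = 1 - √(14)/2 ≈ -0.8708.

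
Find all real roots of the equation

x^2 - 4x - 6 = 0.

x = -1.1623 or x = 5.1623

Discriminant: (-4)^2 - 4*1*(-6) = 40.
Quadratic formula: x = (4 +/- sqrt(40)) / 2.
So x = 2 + sqrt(10) ~= 5.1623 or x = 2 - sqrt(10) ~= -1.1623.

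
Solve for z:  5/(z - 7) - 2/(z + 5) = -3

Multiply both sides by (z - 7)(z + 5):
5(z + 5) - 2(z - 7) = -3(z - 7)(z + 5).
Expand and collect terms: -3z^2 + 3z + 66 = 0.
By the quadratic formula, z = (-3 +/- sqrt(801)) / -6, so z ~= -4.217 or z ~= 5.217.
Neither value makes a denominator zero (z != 7, z != -5), so both are valid.

z = -4.217 or z = 5.217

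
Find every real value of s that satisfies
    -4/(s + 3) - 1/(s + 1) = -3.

s = -2 or s = -0.3333

Multiply both sides by (s + 3)(s + 1):
-4(s + 1) - (s + 3) = -3(s + 3)(s + 1).
Expand and collect terms: -3s² - 7s - 2 = 0.
Factor or apply the quadratic formula: s = -2 or s = -0.3333.
Neither value makes a denominator zero (s ≠ -3, s ≠ -1), so both are valid.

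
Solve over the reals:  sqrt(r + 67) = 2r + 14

Square both sides: r + 67 = (2r + 14)^2.
Expand and rearrange: 4r^2 + 55r + 129 = 0.
Solving gives r = -3 or r = -10.75.
Check each candidate in the original equation:
  r = -3: sqrt(64) = 8, while 2r + 14 = 8 — valid.
  r = -10.75: sqrt(56.25) = 7.5, while 2r + 14 = -7.5 — extraneous.

r = -3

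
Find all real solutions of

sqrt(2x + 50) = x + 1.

x = 7

Square both sides: 2x + 50 = (x + 1)^2.
Expand and rearrange: x^2 - 49 = 0.
Solving gives x = 7 or x = -7.
Check each candidate in the original equation:
  x = 7: sqrt(64) = 8, while x + 1 = 8 — valid.
  x = -7: sqrt(36) = 6, while x + 1 = -6 — extraneous.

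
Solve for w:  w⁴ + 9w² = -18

No real solutions.

Let u = w². The equation becomes u² + 9u + 18 = 0.
Factor: (u + 3)(u + 6) = 0, so u = -3 or u = -6.
w² = -3 < 0 has no real solution.
w² = -6 < 0 has no real solution.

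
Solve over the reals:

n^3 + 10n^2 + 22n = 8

Rearrange: n^3 + 10n^2 + 22n - 8 = 0.
Possible rational roots are divisors of -8. Testing n = -4 gives 0, so (n + 4) is a factor.
Divide: n^3 + 10n^2 + 22n - 8 = (n + 4)(n^2 + 6n - 2).
Apply the quadratic formula to n^2 + 6n - 2 = 0: n = (-6 +/- sqrt(44))/2, i.e. n ~= 0.3166 or n ~= -6.3166.

n = -6.3166 or n = -4 or n = 0.3166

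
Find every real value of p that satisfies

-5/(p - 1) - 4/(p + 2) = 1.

Multiply both sides by (p - 1)(p + 2):
-5(p + 2) - 4(p - 1) = (p - 1)(p + 2).
Expand and collect terms: p² + 10p + 4 = 0.
By the quadratic formula, p = (-10 ± √84) / 2, so p ≈ -0.4174 or p ≈ -9.5826.
Neither value makes a denominator zero (p ≠ 1, p ≠ -2), so both are valid.

p = -9.5826 or p = -0.4174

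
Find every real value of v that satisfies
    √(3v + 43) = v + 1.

v = 7

Square both sides: 3v + 43 = (v + 1)².
Expand and rearrange: v² - v - 42 = 0.
Solving gives v = 7 or v = -6.
Check each candidate in the original equation:
  v = 7: √(64) = 8, while v + 1 = 8 — valid.
  v = -6: √(25) = 5, while v + 1 = -5 — extraneous.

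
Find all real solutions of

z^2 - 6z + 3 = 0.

Discriminant: (-6)^2 - 4*1*3 = 24.
Quadratic formula: z = (6 +/- sqrt(24)) / 2.
So z = sqrt(6) + 3 ~= 5.4495 or z = 3 - sqrt(6) ~= 0.5505.

z = 0.5505 or z = 5.4495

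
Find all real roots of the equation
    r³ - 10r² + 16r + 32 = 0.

Possible rational roots are divisors of 32. Testing r = 4 gives 0, so (r - 4) is a factor.
Divide: r³ - 10r² + 16r + 32 = (r - 4)(r² - 6r - 8).
Apply the quadratic formula to r² - 6r - 8 = 0: r = (6 ± √68)/2, i.e. r ≈ 7.1231 or r ≈ -1.1231.

r = -1.1231 or r = 4 or r = 7.1231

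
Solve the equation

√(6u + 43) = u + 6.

Square both sides: 6u + 43 = (u + 6)².
Expand and rearrange: u² + 6u - 7 = 0.
Solving gives u = 1 or u = -7.
Check each candidate in the original equation:
  u = 1: √(49) = 7, while u + 6 = 7 — valid.
  u = -7: √(1) = 1, while u + 6 = -1 — extraneous.

u = 1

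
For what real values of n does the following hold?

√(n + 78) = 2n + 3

Square both sides: n + 78 = (2n + 3)².
Expand and rearrange: 4n² + 11n - 69 = 0.
Solving gives n = 3 or n = -5.75.
Check each candidate in the original equation:
  n = 3: √(81) = 9, while 2n + 3 = 9 — valid.
  n = -5.75: √(72.25) = 8.5, while 2n + 3 = -8.5 — extraneous.

n = 3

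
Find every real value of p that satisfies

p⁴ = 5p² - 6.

Let u = p². The equation becomes u² - 5u + 6 = 0.
Factor: (u - 2)(u - 3) = 0, so u = 2 or u = 3.
p² = 2 gives p = ±√(2) ≈ ±1.4142.
p² = 3 gives p = ±√(3) ≈ ±1.7321.

p = -1.7321 or p = -1.4142 or p = 1.4142 or p = 1.7321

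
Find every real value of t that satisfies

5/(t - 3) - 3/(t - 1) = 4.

Multiply both sides by (t - 3)(t - 1):
5(t - 1) - 3(t - 3) = 4(t - 3)(t - 1).
Expand and collect terms: 4t^2 - 18t + 8 = 0.
Factor or apply the quadratic formula: t = 4 or t = 0.5.
Neither value makes a denominator zero (t != 3, t != 1), so both are valid.

t = 0.5 or t = 4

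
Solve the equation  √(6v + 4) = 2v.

Square both sides: 6v + 4 = (2v)².
Expand and rearrange: 4v² - 6v - 4 = 0.
Solving gives v = 2 or v = -0.5.
Check each candidate in the original equation:
  v = 2: √(16) = 4, while 2v = 4 — valid.
  v = -0.5: √(1) = 1, while 2v = -1 — extraneous.

v = 2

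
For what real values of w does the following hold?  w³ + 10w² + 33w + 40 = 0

Possible rational roots are divisors of 40. Testing w = -5 gives 0, so (w + 5) is a factor.
Divide: w³ + 10w² + 33w + 40 = (w + 5)(w² + 5w + 8).
The quadratic w² + 5w + 8 has discriminant -7 < 0, so no further real roots.

w = -5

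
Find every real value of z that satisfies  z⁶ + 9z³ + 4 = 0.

Let u = z³. The equation becomes u² + 9u + 4 = 0.
By the quadratic formula, u = -9/2 + √(65)/2 or u = -9/2 - √(65)/2.
z³ = -9/2 + √(65)/2 gives z = -∛(9/2 - √(65)/2) ≈ -0.7769.
z³ = -9/2 - √(65)/2 gives z = -∛(√(65)/2 + 9/2) ≈ -2.0433.

z = -2.0433 or z = -0.7769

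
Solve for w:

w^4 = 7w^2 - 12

w = -2 or w = -1.7321 or w = 1.7321 or w = 2

Let u = w^2. The equation becomes u^2 - 7u + 12 = 0.
Factor: (u - 3)(u - 4) = 0, so u = 3 or u = 4.
w^2 = 3 gives w = +/-sqrt(3) ~= +/-1.7321.
w^2 = 4 gives w = +/-2.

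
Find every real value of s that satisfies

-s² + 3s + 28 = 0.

Factor: -1(s - 7)(s + 4) = 0.
So s = 7 or s = -4.

s = -4 or s = 7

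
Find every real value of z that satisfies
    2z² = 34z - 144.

z = 8 or z = 9

Bring every term to one side: 2z² - 34z + 144 = 0.
Factor: 2(z - 8)(z - 9) = 0.
So z = 8 or z = 9.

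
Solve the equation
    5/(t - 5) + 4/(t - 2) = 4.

Multiply both sides by (t - 5)(t - 2):
5(t - 2) + 4(t - 5) = 4(t - 5)(t - 2).
Expand and collect terms: 4t² - 37t + 70 = 0.
By the quadratic formula, t = (37 ± √249) / 8, so t ≈ 6.5975 or t ≈ 2.6525.
Neither value makes a denominator zero (t ≠ 5, t ≠ 2), so both are valid.

t = 2.6525 or t = 6.5975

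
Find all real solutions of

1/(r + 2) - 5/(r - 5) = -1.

Multiply both sides by (r + 2)(r - 5):
(r - 5) - 5(r + 2) = -(r + 2)(r - 5).
Expand and collect terms: -r² + 7r + 25 = 0.
By the quadratic formula, r = (-7 ± √149) / -2, so r ≈ -2.6033 or r ≈ 9.6033.
Neither value makes a denominator zero (r ≠ -2, r ≠ 5), so both are valid.

r = -2.6033 or r = 9.6033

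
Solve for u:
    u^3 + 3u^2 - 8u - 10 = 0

u = -4.3166 or u = -1 or u = 2.3166

Possible rational roots are divisors of -10. Testing u = -1 gives 0, so (u + 1) is a factor.
Divide: u^3 + 3u^2 - 8u - 10 = (u + 1)(u^2 + 2u - 10).
Apply the quadratic formula to u^2 + 2u - 10 = 0: u = (-2 +/- sqrt(44))/2, i.e. u ~= 2.3166 or u ~= -4.3166.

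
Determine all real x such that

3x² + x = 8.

x = -1.8081 or x = 1.4748

Rearrange to standard form: 3x² + x - 8 = 0.
Discriminant: (1)² − 4·3·(-8) = 97.
Quadratic formula: x = (-1 ± √97) / 6.
So x = -1/6 + √(97)/6 ≈ 1.4748 or x = -√(97)/6 - 1/6 ≈ -1.8081.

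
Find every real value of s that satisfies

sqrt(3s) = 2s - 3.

Square both sides: 3s = (2s - 3)^2.
Expand and rearrange: 4s^2 - 15s + 9 = 0.
Solving gives s = 3 or s = 0.75.
Check each candidate in the original equation:
  s = 3: sqrt(9) = 3, while 2s - 3 = 3 — valid.
  s = 0.75: sqrt(2.25) = 1.5, while 2s - 3 = -1.5 — extraneous.

s = 3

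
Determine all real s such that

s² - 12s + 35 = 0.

Factor: (s - 5)(s - 7) = 0.
So s = 5 or s = 7.

s = 5 or s = 7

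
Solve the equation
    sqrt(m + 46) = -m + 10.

m = 3

Square both sides: m + 46 = (-m + 10)^2.
Expand and rearrange: m^2 - 21m + 54 = 0.
Solving gives m = 18 or m = 3.
Check each candidate in the original equation:
  m = 18: sqrt(64) = 8, while -m + 10 = -8 — extraneous.
  m = 3: sqrt(49) = 7, while -m + 10 = 7 — valid.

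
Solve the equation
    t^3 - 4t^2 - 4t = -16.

Rearrange: t^3 - 4t^2 - 4t + 16 = 0.
Possible rational roots are divisors of 16. Testing t = 2 gives 0, so (t - 2) is a factor.
Divide: t^3 - 4t^2 - 4t + 16 = (t - 2)(t^2 - 2t - 8).
Factor the quadratic: t = 4 or t = -2.

t = -2 or t = 2 or t = 4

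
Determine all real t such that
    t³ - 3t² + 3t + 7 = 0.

t = -1

Possible rational roots are divisors of 7. Testing t = -1 gives 0, so (t + 1) is a factor.
Divide: t³ - 3t² + 3t + 7 = (t + 1)(t² - 4t + 7).
The quadratic t² - 4t + 7 has discriminant -12 < 0, so no further real roots.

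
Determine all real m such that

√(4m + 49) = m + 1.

m = 8

Square both sides: 4m + 49 = (m + 1)².
Expand and rearrange: m² - 2m - 48 = 0.
Solving gives m = 8 or m = -6.
Check each candidate in the original equation:
  m = 8: √(81) = 9, while m + 1 = 9 — valid.
  m = -6: √(25) = 5, while m + 1 = -5 — extraneous.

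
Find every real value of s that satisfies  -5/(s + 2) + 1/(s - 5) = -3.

Multiply both sides by (s + 2)(s - 5):
-5(s - 5) + (s + 2) = -3(s + 2)(s - 5).
Expand and collect terms: -3s^2 + 13s + 3 = 0.
By the quadratic formula, s = (-13 +/- sqrt(205)) / -6, so s ~= -0.2196 or s ~= 4.553.
Neither value makes a denominator zero (s != -2, s != 5), so both are valid.

s = -0.2196 or s = 4.553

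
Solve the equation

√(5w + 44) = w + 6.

Square both sides: 5w + 44 = (w + 6)².
Expand and rearrange: w² + 7w - 8 = 0.
Solving gives w = 1 or w = -8.
Check each candidate in the original equation:
  w = 1: √(49) = 7, while w + 6 = 7 — valid.
  w = -8: √(4) = 2, while w + 6 = -2 — extraneous.

w = 1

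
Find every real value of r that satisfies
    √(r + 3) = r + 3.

r = -3 or r = -2

Square both sides: r + 3 = (r + 3)².
Expand and rearrange: r² + 5r + 6 = 0.
Solving gives r = -2 or r = -3.
Check each candidate in the original equation:
  r = -2: √(1) = 1, while r + 3 = 1 — valid.
  r = -3: √(0) = 0, while r + 3 = 0 — valid.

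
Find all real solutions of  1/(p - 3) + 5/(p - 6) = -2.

p = 1.7753 or p = 4.2247

Multiply both sides by (p - 3)(p - 6):
(p - 6) + 5(p - 3) = -2(p - 3)(p - 6).
Expand and collect terms: -2p^2 + 12p - 15 = 0.
By the quadratic formula, p = (-12 +/- sqrt(24)) / -4, so p ~= 1.7753 or p ~= 4.2247.
Neither value makes a denominator zero (p != 3, p != 6), so both are valid.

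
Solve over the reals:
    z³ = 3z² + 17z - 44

Rearrange: z³ - 3z² - 17z + 44 = 0.
Possible rational roots are divisors of 44. Testing z = -4 gives 0, so (z + 4) is a factor.
Divide: z³ - 3z² - 17z + 44 = (z + 4)(z² - 7z + 11).
Apply the quadratic formula to z² - 7z + 11 = 0: z = (7 ± √5)/2, i.e. z ≈ 4.618 or z ≈ 2.382.

z = -4 or z = 2.382 or z = 4.618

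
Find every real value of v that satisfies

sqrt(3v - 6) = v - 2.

v = 2 or v = 5

Square both sides: 3v - 6 = (v - 2)^2.
Expand and rearrange: v^2 - 7v + 10 = 0.
Solving gives v = 5 or v = 2.
Check each candidate in the original equation:
  v = 5: sqrt(9) = 3, while v - 2 = 3 — valid.
  v = 2: sqrt(0) = 0, while v - 2 = 0 — valid.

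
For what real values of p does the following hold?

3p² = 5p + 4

p = -0.5907 or p = 2.2573

Rearrange to standard form: 3p² - 5p - 4 = 0.
Discriminant: (-5)² − 4·3·(-4) = 73.
Quadratic formula: p = (5 ± √73) / 6.
So p = 5/6 + √(73)/6 ≈ 2.2573 or p = 5/6 - √(73)/6 ≈ -0.5907.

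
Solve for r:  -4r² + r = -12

r = -1.6116 or r = 1.8616

Rearrange to standard form: -4r² + r + 12 = 0.
Discriminant: (1)² − 4·(-4)·12 = 193.
Quadratic formula: r = (-1 ± √193) / (-8).
So r = 1/8 - √(193)/8 ≈ -1.6116 or r = 1/8 + √(193)/8 ≈ 1.8616.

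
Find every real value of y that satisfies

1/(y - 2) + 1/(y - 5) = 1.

y = 2.6972 or y = 6.3028

Multiply both sides by (y - 2)(y - 5):
(y - 5) + (y - 2) = (y - 2)(y - 5).
Expand and collect terms: y² - 9y + 17 = 0.
By the quadratic formula, y = (9 ± √13) / 2, so y ≈ 6.3028 or y ≈ 2.6972.
Neither value makes a denominator zero (y ≠ 2, y ≠ 5), so both are valid.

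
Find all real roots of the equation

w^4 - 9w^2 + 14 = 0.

Let u = w^2. The equation becomes u^2 - 9u + 14 = 0.
Factor: (u - 2)(u - 7) = 0, so u = 2 or u = 7.
w^2 = 2 gives w = +/-sqrt(2) ~= +/-1.4142.
w^2 = 7 gives w = +/-sqrt(7) ~= +/-2.6458.

w = -2.6458 or w = -1.4142 or w = 1.4142 or w = 2.6458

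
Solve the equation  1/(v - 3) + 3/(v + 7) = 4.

v = -6.2697 or v = 3.2697

Multiply both sides by (v - 3)(v + 7):
(v + 7) + 3(v - 3) = 4(v - 3)(v + 7).
Expand and collect terms: 4v² + 12v - 82 = 0.
By the quadratic formula, v = (-12 ± √1456) / 8, so v ≈ 3.2697 or v ≈ -6.2697.
Neither value makes a denominator zero (v ≠ 3, v ≠ -7), so both are valid.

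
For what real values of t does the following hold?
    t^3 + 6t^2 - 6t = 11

t = -6.6533 or t = -1 or t = 1.6533

Rearrange: t^3 + 6t^2 - 6t - 11 = 0.
Possible rational roots are divisors of -11. Testing t = -1 gives 0, so (t + 1) is a factor.
Divide: t^3 + 6t^2 - 6t - 11 = (t + 1)(t^2 + 5t - 11).
Apply the quadratic formula to t^2 + 5t - 11 = 0: t = (-5 +/- sqrt(69))/2, i.e. t ~= 1.6533 or t ~= -6.6533.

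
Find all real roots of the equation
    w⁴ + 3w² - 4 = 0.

w = -1 or w = 1

Let u = w². The equation becomes u² + 3u - 4 = 0.
Factor: (u - 1)(u + 4) = 0, so u = 1 or u = -4.
w² = 1 gives w = ±1.
w² = -4 < 0 has no real solution.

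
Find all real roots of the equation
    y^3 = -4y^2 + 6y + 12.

y = -4.7321 or y = -1.2679 or y = 2

Rearrange: y^3 + 4y^2 - 6y - 12 = 0.
Possible rational roots are divisors of -12. Testing y = 2 gives 0, so (y - 2) is a factor.
Divide: y^3 + 4y^2 - 6y - 12 = (y - 2)(y^2 + 6y + 6).
Apply the quadratic formula to y^2 + 6y + 6 = 0: y = (-6 +/- sqrt(12))/2, i.e. y ~= -1.2679 or y ~= -4.7321.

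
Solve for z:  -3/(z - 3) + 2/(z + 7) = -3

z = -7.6092 or z = 3.9426

Multiply both sides by (z - 3)(z + 7):
-3(z + 7) + 2(z - 3) = -3(z - 3)(z + 7).
Expand and collect terms: -3z² - 11z + 90 = 0.
By the quadratic formula, z = (11 ± √1201) / -6, so z ≈ -7.6092 or z ≈ 3.9426.
Neither value makes a denominator zero (z ≠ 3, z ≠ -7), so both are valid.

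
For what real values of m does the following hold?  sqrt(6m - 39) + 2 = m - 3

Isolate the radical: sqrt(6m - 39) = m - 5.
Square both sides: 6m - 39 = (m - 5)^2.
Expand and rearrange: m^2 - 16m + 64 = 0.
This gives the repeated root m = 8.
Check in the original equation:
  m = 8: sqrt(9) = 3, while m - 5 = 3 — valid.

m = 8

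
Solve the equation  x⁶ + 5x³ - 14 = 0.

x = -1.9129 or x = 1.2599

Let u = x³. The equation becomes u² + 5u - 14 = 0.
Factor: (u + 7)(u - 2) = 0, so u = -7 or u = 2.
x³ = -7 gives x = -∛(7) ≈ -1.9129.
x³ = 2 gives x = ∛(2) ≈ 1.2599.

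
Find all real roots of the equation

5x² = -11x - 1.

x = -2.105 or x = -0.095

Rearrange to standard form: 5x² + 11x + 1 = 0.
Discriminant: (11)² − 4·5·1 = 101.
Quadratic formula: x = (-11 ± √101) / 10.
So x = -11/10 + √(101)/10 ≈ -0.095 or x = -11/10 - √(101)/10 ≈ -2.105.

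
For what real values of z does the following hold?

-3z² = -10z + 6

z = 0.7847 or z = 2.5486

Rearrange to standard form: -3z² + 10z - 6 = 0.
Discriminant: (10)² − 4·(-3)·(-6) = 28.
Quadratic formula: z = (-10 ± √28) / (-6).
So z = 5/3 - √(7)/3 ≈ 0.7847 or z = √(7)/3 + 5/3 ≈ 2.5486.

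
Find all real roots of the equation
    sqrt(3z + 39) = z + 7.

z = -1

Square both sides: 3z + 39 = (z + 7)^2.
Expand and rearrange: z^2 + 11z + 10 = 0.
Solving gives z = -1 or z = -10.
Check each candidate in the original equation:
  z = -1: sqrt(36) = 6, while z + 7 = 6 — valid.
  z = -10: sqrt(9) = 3, while z + 7 = -3 — extraneous.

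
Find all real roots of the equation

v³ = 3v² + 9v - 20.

Rearrange: v³ - 3v² - 9v + 20 = 0.
Possible rational roots are divisors of 20. Testing v = 4 gives 0, so (v - 4) is a factor.
Divide: v³ - 3v² - 9v + 20 = (v - 4)(v² + v - 5).
Apply the quadratic formula to v² + v - 5 = 0: v = (-1 ± √21)/2, i.e. v ≈ 1.7913 or v ≈ -2.7913.

v = -2.7913 or v = 1.7913 or v = 4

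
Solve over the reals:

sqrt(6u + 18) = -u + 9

u = 3

Square both sides: 6u + 18 = (-u + 9)^2.
Expand and rearrange: u^2 - 24u + 63 = 0.
Solving gives u = 21 or u = 3.
Check each candidate in the original equation:
  u = 21: sqrt(144) = 12, while -u + 9 = -12 — extraneous.
  u = 3: sqrt(36) = 6, while -u + 9 = 6 — valid.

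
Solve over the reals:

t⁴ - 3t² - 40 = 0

Let u = t². The equation becomes u² - 3u - 40 = 0.
Factor: (u + 5)(u - 8) = 0, so u = -5 or u = 8.
t² = -5 < 0 has no real solution.
t² = 8 gives t = ±2·√(2) ≈ ±2.8284.

t = -2.8284 or t = 2.8284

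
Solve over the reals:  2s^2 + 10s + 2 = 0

s = -4.7913 or s = -0.2087

Discriminant: (10)^2 - 4*2*2 = 84.
Quadratic formula: s = (-10 +/- sqrt(84)) / 4.
So s = -5/2 + sqrt(21)/2 ~= -0.2087 or s = -5/2 - sqrt(21)/2 ~= -4.7913.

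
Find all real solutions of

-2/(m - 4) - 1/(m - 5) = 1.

m = 1.2679 or m = 4.7321

Multiply both sides by (m - 4)(m - 5):
-2(m - 5) - (m - 4) = (m - 4)(m - 5).
Expand and collect terms: m^2 - 6m + 6 = 0.
By the quadratic formula, m = (6 +/- sqrt(12)) / 2, so m ~= 4.7321 or m ~= 1.2679.
Neither value makes a denominator zero (m != 4, m != 5), so both are valid.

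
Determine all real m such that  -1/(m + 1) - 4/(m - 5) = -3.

Multiply both sides by (m + 1)(m - 5):
-(m - 5) - 4(m + 1) = -3(m + 1)(m - 5).
Expand and collect terms: -3m^2 + 17m + 14 = 0.
By the quadratic formula, m = (-17 +/- sqrt(457)) / -6, so m ~= -0.7296 or m ~= 6.3963.
Neither value makes a denominator zero (m != -1, m != 5), so both are valid.

m = -0.7296 or m = 6.3963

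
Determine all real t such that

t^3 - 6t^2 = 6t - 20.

Rearrange: t^3 - 6t^2 - 6t + 20 = 0.
Possible rational roots are divisors of 20. Testing t = -2 gives 0, so (t + 2) is a factor.
Divide: t^3 - 6t^2 - 6t + 20 = (t + 2)(t^2 - 8t + 10).
Apply the quadratic formula to t^2 - 8t + 10 = 0: t = (8 +/- sqrt(24))/2, i.e. t ~= 6.4495 or t ~= 1.5505.

t = -2 or t = 1.5505 or t = 6.4495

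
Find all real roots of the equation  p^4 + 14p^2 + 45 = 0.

No real solutions.

Let u = p^2. The equation becomes u^2 + 14u + 45 = 0.
Factor: (u + 9)(u + 5) = 0, so u = -9 or u = -5.
p^2 = -9 < 0 has no real solution.
p^2 = -5 < 0 has no real solution.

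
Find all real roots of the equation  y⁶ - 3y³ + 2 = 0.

y = 1 or y = 1.2599

Let u = y³. The equation becomes u² - 3u + 2 = 0.
Factor: (u - 1)(u - 2) = 0, so u = 1 or u = 2.
y³ = 1 gives y = 1.
y³ = 2 gives y = ∛(2) ≈ 1.2599.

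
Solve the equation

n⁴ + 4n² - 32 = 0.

n = -2 or n = 2

Let u = n². The equation becomes u² + 4u - 32 = 0.
Factor: (u - 4)(u + 8) = 0, so u = 4 or u = -8.
n² = 4 gives n = ±2.
n² = -8 < 0 has no real solution.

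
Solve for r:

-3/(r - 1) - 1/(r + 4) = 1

r = -5.7913 or r = -1.2087

Multiply both sides by (r - 1)(r + 4):
-3(r + 4) - (r - 1) = (r - 1)(r + 4).
Expand and collect terms: r^2 + 7r + 7 = 0.
By the quadratic formula, r = (-7 +/- sqrt(21)) / 2, so r ~= -1.2087 or r ~= -5.7913.
Neither value makes a denominator zero (r != 1, r != -4), so both are valid.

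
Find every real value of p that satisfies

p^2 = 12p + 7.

Rearrange to standard form: p^2 - 12p - 7 = 0.
Discriminant: (-12)^2 - 4*1*(-7) = 172.
Quadratic formula: p = (12 +/- sqrt(172)) / 2.
So p = 6 + sqrt(43) ~= 12.5574 or p = 6 - sqrt(43) ~= -0.5574.

p = -0.5574 or p = 12.5574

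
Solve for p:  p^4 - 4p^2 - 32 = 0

Let u = p^2. The equation becomes u^2 - 4u - 32 = 0.
Factor: (u + 4)(u - 8) = 0, so u = -4 or u = 8.
p^2 = -4 < 0 has no real solution.
p^2 = 8 gives p = +/-2*sqrt(2) ~= +/-2.8284.

p = -2.8284 or p = 2.8284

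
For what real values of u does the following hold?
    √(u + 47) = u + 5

Square both sides: u + 47 = (u + 5)².
Expand and rearrange: u² + 9u - 22 = 0.
Solving gives u = 2 or u = -11.
Check each candidate in the original equation:
  u = 2: √(49) = 7, while u + 5 = 7 — valid.
  u = -11: √(36) = 6, while u + 5 = -6 — extraneous.

u = 2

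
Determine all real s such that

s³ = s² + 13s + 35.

Rearrange: s³ - s² - 13s - 35 = 0.
Possible rational roots are divisors of -35. Testing s = 5 gives 0, so (s - 5) is a factor.
Divide: s³ - s² - 13s - 35 = (s - 5)(s² + 4s + 7).
The quadratic s² + 4s + 7 has discriminant -12 < 0, so no further real roots.

s = 5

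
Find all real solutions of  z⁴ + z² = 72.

Let u = z². The equation becomes u² + u - 72 = 0.
Factor: (u - 8)(u + 9) = 0, so u = 8 or u = -9.
z² = 8 gives z = ±2·√(2) ≈ ±2.8284.
z² = -9 < 0 has no real solution.

z = -2.8284 or z = 2.8284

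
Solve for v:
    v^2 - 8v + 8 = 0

Discriminant: (-8)^2 - 4*1*8 = 32.
Quadratic formula: v = (8 +/- sqrt(32)) / 2.
So v = 2*sqrt(2) + 4 ~= 6.8284 or v = 4 - 2*sqrt(2) ~= 1.1716.

v = 1.1716 or v = 6.8284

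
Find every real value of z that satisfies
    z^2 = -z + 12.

Bring every term to one side: z^2 + z - 12 = 0.
Factor: (z + 4)(z - 3) = 0.
So z = -4 or z = 3.

z = -4 or z = 3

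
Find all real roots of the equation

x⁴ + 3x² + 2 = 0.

No real solutions.

Let u = x². The equation becomes u² + 3u + 2 = 0.
Factor: (u + 2)(u + 1) = 0, so u = -2 or u = -1.
x² = -2 < 0 has no real solution.
x² = -1 < 0 has no real solution.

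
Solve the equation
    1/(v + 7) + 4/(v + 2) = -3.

v = -7.4415 or v = -3.2251

Multiply both sides by (v + 7)(v + 2):
(v + 2) + 4(v + 7) = -3(v + 7)(v + 2).
Expand and collect terms: -3v² - 32v - 72 = 0.
By the quadratic formula, v = (32 ± √160) / -6, so v ≈ -7.4415 or v ≈ -3.2251.
Neither value makes a denominator zero (v ≠ -7, v ≠ -2), so both are valid.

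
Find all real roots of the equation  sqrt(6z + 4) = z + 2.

Square both sides: 6z + 4 = (z + 2)^2.
Expand and rearrange: z^2 - 2z = 0.
Solving gives z = 2 or z = 0.
Check each candidate in the original equation:
  z = 2: sqrt(16) = 4, while z + 2 = 4 — valid.
  z = 0: sqrt(4) = 2, while z + 2 = 2 — valid.

z = 0 or z = 2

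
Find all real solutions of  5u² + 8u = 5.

Rearrange to standard form: 5u² + 8u - 5 = 0.
Discriminant: (8)² − 4·5·(-5) = 164.
Quadratic formula: u = (-8 ± √164) / 10.
So u = -4/5 + √(41)/5 ≈ 0.4806 or u = -√(41)/5 - 4/5 ≈ -2.0806.

u = -2.0806 or u = 0.4806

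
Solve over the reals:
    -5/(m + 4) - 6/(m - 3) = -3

m = -2.7627 or m = 5.4294

Multiply both sides by (m + 4)(m - 3):
-5(m - 3) - 6(m + 4) = -3(m + 4)(m - 3).
Expand and collect terms: -3m^2 + 8m + 45 = 0.
By the quadratic formula, m = (-8 +/- sqrt(604)) / -6, so m ~= -2.7627 or m ~= 5.4294.
Neither value makes a denominator zero (m != -4, m != 3), so both are valid.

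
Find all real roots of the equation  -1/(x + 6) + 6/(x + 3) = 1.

x = -6.3589 or x = 2.3589

Multiply both sides by (x + 6)(x + 3):
-(x + 3) + 6(x + 6) = (x + 6)(x + 3).
Expand and collect terms: x^2 + 4x - 15 = 0.
By the quadratic formula, x = (-4 +/- sqrt(76)) / 2, so x ~= 2.3589 or x ~= -6.3589.
Neither value makes a denominator zero (x != -6, x != -3), so both are valid.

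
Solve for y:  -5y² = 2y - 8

Rearrange to standard form: -5y² - 2y + 8 = 0.
Discriminant: (-2)² − 4·(-5)·8 = 164.
Quadratic formula: y = (2 ± √164) / (-10).
So y = -√(41)/5 - 1/5 ≈ -1.4806 or y = -1/5 + √(41)/5 ≈ 1.0806.

y = -1.4806 or y = 1.0806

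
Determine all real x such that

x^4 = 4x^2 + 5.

Let u = x^2. The equation becomes u^2 - 4u - 5 = 0.
Factor: (u - 5)(u + 1) = 0, so u = 5 or u = -1.
x^2 = 5 gives x = +/-sqrt(5) ~= +/-2.2361.
x^2 = -1 < 0 has no real solution.

x = -2.2361 or x = 2.2361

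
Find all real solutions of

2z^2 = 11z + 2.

Rearrange to standard form: 2z^2 - 11z - 2 = 0.
Discriminant: (-11)^2 - 4*2*(-2) = 137.
Quadratic formula: z = (11 +/- sqrt(137)) / 4.
So z = 11/4 + sqrt(137)/4 ~= 5.6762 or z = 11/4 - sqrt(137)/4 ~= -0.1762.

z = -0.1762 or z = 5.6762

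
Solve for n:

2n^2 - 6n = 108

n = -6 or n = 9

Bring every term to one side: 2n^2 - 6n - 108 = 0.
Factor: 2(n + 6)(n - 9) = 0.
So n = -6 or n = 9.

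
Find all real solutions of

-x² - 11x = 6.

x = -10.4244 or x = -0.5756

Rearrange to standard form: -x² - 11x - 6 = 0.
Discriminant: (-11)² − 4·(-1)·(-6) = 97.
Quadratic formula: x = (11 ± √97) / (-2).
So x = -11/2 - √(97)/2 ≈ -10.4244 or x = -11/2 + √(97)/2 ≈ -0.5756.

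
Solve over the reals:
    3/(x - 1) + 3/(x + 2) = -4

Multiply both sides by (x - 1)(x + 2):
3(x + 2) + 3(x - 1) = -4(x - 1)(x + 2).
Expand and collect terms: -4x² - 10x + 5 = 0.
By the quadratic formula, x = (10 ± √180) / -8, so x ≈ -2.9271 or x ≈ 0.4271.
Neither value makes a denominator zero (x ≠ 1, x ≠ -2), so both are valid.

x = -2.9271 or x = 0.4271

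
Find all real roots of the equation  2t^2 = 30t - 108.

t = 6 or t = 9

Bring every term to one side: 2t^2 - 30t + 108 = 0.
Factor: 2(t - 6)(t - 9) = 0.
So t = 6 or t = 9.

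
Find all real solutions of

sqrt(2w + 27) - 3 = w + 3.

w = -1

Isolate the radical: sqrt(2w + 27) = w + 6.
Square both sides: 2w + 27 = (w + 6)^2.
Expand and rearrange: w^2 + 10w + 9 = 0.
Solving gives w = -1 or w = -9.
Check each candidate in the original equation:
  w = -1: sqrt(25) = 5, while w + 6 = 5 — valid.
  w = -9: sqrt(9) = 3, while w + 6 = -3 — extraneous.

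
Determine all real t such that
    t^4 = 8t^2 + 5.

t = -2.9296 or t = 2.9296

Let u = t^2. The equation becomes u^2 - 8u - 5 = 0.
By the quadratic formula, u = 4 + sqrt(21) or u = 4 - sqrt(21).
t^2 = 4 + sqrt(21) gives t = +/-sqrt(4 + sqrt(21)) ~= +/-2.9296.
t^2 = 4 - sqrt(21) < 0 has no real solution.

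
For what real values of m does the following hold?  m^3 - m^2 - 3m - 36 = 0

m = 4

Possible rational roots are divisors of -36. Testing m = 4 gives 0, so (m - 4) is a factor.
Divide: m^3 - m^2 - 3m - 36 = (m - 4)(m^2 + 3m + 9).
The quadratic m^2 + 3m + 9 has discriminant -27 < 0, so no further real roots.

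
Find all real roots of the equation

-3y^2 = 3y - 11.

y = -2.4791 or y = 1.4791

Rearrange to standard form: -3y^2 - 3y + 11 = 0.
Discriminant: (-3)^2 - 4*(-3)*11 = 141.
Quadratic formula: y = (3 +/- sqrt(141)) / (-6).
So y = -sqrt(141)/6 - 1/2 ~= -2.4791 or y = -1/2 + sqrt(141)/6 ~= 1.4791.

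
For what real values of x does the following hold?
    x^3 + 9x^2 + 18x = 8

Rearrange: x^3 + 9x^2 + 18x - 8 = 0.
Possible rational roots are divisors of -8. Testing x = -4 gives 0, so (x + 4) is a factor.
Divide: x^3 + 9x^2 + 18x - 8 = (x + 4)(x^2 + 5x - 2).
Apply the quadratic formula to x^2 + 5x - 2 = 0: x = (-5 +/- sqrt(33))/2, i.e. x ~= 0.3723 or x ~= -5.3723.

x = -5.3723 or x = -4 or x = 0.3723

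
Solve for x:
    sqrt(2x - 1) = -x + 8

x = 5

Square both sides: 2x - 1 = (-x + 8)^2.
Expand and rearrange: x^2 - 18x + 65 = 0.
Solving gives x = 13 or x = 5.
Check each candidate in the original equation:
  x = 13: sqrt(25) = 5, while -x + 8 = -5 — extraneous.
  x = 5: sqrt(9) = 3, while -x + 8 = 3 — valid.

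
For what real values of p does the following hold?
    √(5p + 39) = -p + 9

p = 2

Square both sides: 5p + 39 = (-p + 9)².
Expand and rearrange: p² - 23p + 42 = 0.
Solving gives p = 21 or p = 2.
Check each candidate in the original equation:
  p = 21: √(144) = 12, while -p + 9 = -12 — extraneous.
  p = 2: √(49) = 7, while -p + 9 = 7 — valid.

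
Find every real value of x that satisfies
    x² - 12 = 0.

x = -3.4641 or x = 3.4641

Discriminant: (0)² − 4·1·(-12) = 48.
Quadratic formula: x = (0 ± √48) / 2.
So x = 2·√(3) ≈ 3.4641 or x = -2·√(3) ≈ -3.4641.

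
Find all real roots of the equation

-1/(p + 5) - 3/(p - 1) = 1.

Multiply both sides by (p + 5)(p - 1):
-(p - 1) - 3(p + 5) = (p + 5)(p - 1).
Expand and collect terms: p^2 + 8p + 9 = 0.
By the quadratic formula, p = (-8 +/- sqrt(28)) / 2, so p ~= -1.3542 or p ~= -6.6458.
Neither value makes a denominator zero (p != -5, p != 1), so both are valid.

p = -6.6458 or p = -1.3542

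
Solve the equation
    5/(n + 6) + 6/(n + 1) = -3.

n = -8.2961 or n = -2.3706

Multiply both sides by (n + 6)(n + 1):
5(n + 1) + 6(n + 6) = -3(n + 6)(n + 1).
Expand and collect terms: -3n² - 32n - 59 = 0.
By the quadratic formula, n = (32 ± √316) / -6, so n ≈ -8.2961 or n ≈ -2.3706.
Neither value makes a denominator zero (n ≠ -6, n ≠ -1), so both are valid.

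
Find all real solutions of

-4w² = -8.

w = -1.4142 or w = 1.4142

Rearrange to standard form: -4w² + 8 = 0.
Discriminant: (0)² − 4·(-4)·8 = 128.
Quadratic formula: w = (0 ± √128) / (-8).
So w = -√(2) ≈ -1.4142 or w = √(2) ≈ 1.4142.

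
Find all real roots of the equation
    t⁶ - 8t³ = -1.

Let u = t³. The equation becomes u² - 8u + 1 = 0.
By the quadratic formula, u = √(15) + 4 or u = 4 - √(15).
t³ = √(15) + 4 gives t = ∛(√(15) + 4) ≈ 1.9894.
t³ = 4 - √(15) gives t = ∛(4 - √(15)) ≈ 0.5027.

t = 0.5027 or t = 1.9894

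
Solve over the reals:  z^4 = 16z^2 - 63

Let u = z^2. The equation becomes u^2 - 16u + 63 = 0.
Factor: (u - 9)(u - 7) = 0, so u = 9 or u = 7.
z^2 = 9 gives z = +/-3.
z^2 = 7 gives z = +/-sqrt(7) ~= +/-2.6458.

z = -3 or z = -2.6458 or z = 2.6458 or z = 3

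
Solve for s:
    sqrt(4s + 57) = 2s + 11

s = -2

Square both sides: 4s + 57 = (2s + 11)^2.
Expand and rearrange: 4s^2 + 40s + 64 = 0.
Solving gives s = -2 or s = -8.
Check each candidate in the original equation:
  s = -2: sqrt(49) = 7, while 2s + 11 = 7 — valid.
  s = -8: sqrt(25) = 5, while 2s + 11 = -5 — extraneous.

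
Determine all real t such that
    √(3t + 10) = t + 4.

Square both sides: 3t + 10 = (t + 4)².
Expand and rearrange: t² + 5t + 6 = 0.
Solving gives t = -2 or t = -3.
Check each candidate in the original equation:
  t = -2: √(4) = 2, while t + 4 = 2 — valid.
  t = -3: √(1) = 1, while t + 4 = 1 — valid.

t = -3 or t = -2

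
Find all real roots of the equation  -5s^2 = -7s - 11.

Rearrange to standard form: -5s^2 + 7s + 11 = 0.
Discriminant: (7)^2 - 4*(-5)*11 = 269.
Quadratic formula: s = (-7 +/- sqrt(269)) / (-10).
So s = 7/10 - sqrt(269)/10 ~= -0.9401 or s = 7/10 + sqrt(269)/10 ~= 2.3401.

s = -0.9401 or s = 2.3401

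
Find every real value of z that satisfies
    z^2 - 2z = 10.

z = -2.3166 or z = 4.3166

Rearrange to standard form: z^2 - 2z - 10 = 0.
Discriminant: (-2)^2 - 4*1*(-10) = 44.
Quadratic formula: z = (2 +/- sqrt(44)) / 2.
So z = 1 + sqrt(11) ~= 4.3166 or z = 1 - sqrt(11) ~= -2.3166.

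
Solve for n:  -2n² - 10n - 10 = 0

Discriminant: (-10)² − 4·(-2)·(-10) = 20.
Quadratic formula: n = (10 ± √20) / (-4).
So n = -5/2 - √(5)/2 ≈ -3.618 or n = -5/2 + √(5)/2 ≈ -1.382.

n = -3.618 or n = -1.382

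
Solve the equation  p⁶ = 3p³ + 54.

p = -1.8171 or p = 2.0801

Let u = p³. The equation becomes u² - 3u - 54 = 0.
Factor: (u - 9)(u + 6) = 0, so u = 9 or u = -6.
p³ = 9 gives p = ∛(9) ≈ 2.0801.
p³ = -6 gives p = -∛(6) ≈ -1.8171.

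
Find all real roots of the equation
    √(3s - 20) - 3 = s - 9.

Isolate the radical: √(3s - 20) = s - 6.
Square both sides: 3s - 20 = (s - 6)².
Expand and rearrange: s² - 15s + 56 = 0.
Solving gives s = 8 or s = 7.
Check each candidate in the original equation:
  s = 8: √(4) = 2, while s - 6 = 2 — valid.
  s = 7: √(1) = 1, while s - 6 = 1 — valid.

s = 7 or s = 8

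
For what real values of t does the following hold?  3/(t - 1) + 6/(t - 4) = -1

Multiply both sides by (t - 1)(t - 4):
3(t - 4) + 6(t - 1) = -(t - 1)(t - 4).
Expand and collect terms: -t² - 4t + 14 = 0.
By the quadratic formula, t = (4 ± √72) / -2, so t ≈ -6.2426 or t ≈ 2.2426.
Neither value makes a denominator zero (t ≠ 1, t ≠ 4), so both are valid.

t = -6.2426 or t = 2.2426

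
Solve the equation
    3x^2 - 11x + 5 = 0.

Discriminant: (-11)^2 - 4*3*5 = 61.
Quadratic formula: x = (11 +/- sqrt(61)) / 6.
So x = sqrt(61)/6 + 11/6 ~= 3.135 or x = 11/6 - sqrt(61)/6 ~= 0.5316.

x = 0.5316 or x = 3.135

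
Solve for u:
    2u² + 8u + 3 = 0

u = -3.5811 or u = -0.4189

Discriminant: (8)² − 4·2·3 = 40.
Quadratic formula: u = (-8 ± √40) / 4.
So u = -2 + √(10)/2 ≈ -0.4189 or u = -2 - √(10)/2 ≈ -3.5811.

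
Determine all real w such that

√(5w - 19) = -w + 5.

Square both sides: 5w - 19 = (-w + 5)².
Expand and rearrange: w² - 15w + 44 = 0.
Solving gives w = 11 or w = 4.
Check each candidate in the original equation:
  w = 11: √(36) = 6, while -w + 5 = -6 — extraneous.
  w = 4: √(1) = 1, while -w + 5 = 1 — valid.

w = 4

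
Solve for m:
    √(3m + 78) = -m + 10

Square both sides: 3m + 78 = (-m + 10)².
Expand and rearrange: m² - 23m + 22 = 0.
Solving gives m = 22 or m = 1.
Check each candidate in the original equation:
  m = 22: √(144) = 12, while -m + 10 = -12 — extraneous.
  m = 1: √(81) = 9, while -m + 10 = 9 — valid.

m = 1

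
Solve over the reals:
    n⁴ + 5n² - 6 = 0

n = -1 or n = 1

Let u = n². The equation becomes u² + 5u - 6 = 0.
Factor: (u - 1)(u + 6) = 0, so u = 1 or u = -6.
n² = 1 gives n = ±1.
n² = -6 < 0 has no real solution.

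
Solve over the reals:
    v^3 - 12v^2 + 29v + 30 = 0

v = -0.772 or v = 5 or v = 7.772

Possible rational roots are divisors of 30. Testing v = 5 gives 0, so (v - 5) is a factor.
Divide: v^3 - 12v^2 + 29v + 30 = (v - 5)(v^2 - 7v - 6).
Apply the quadratic formula to v^2 - 7v - 6 = 0: v = (7 +/- sqrt(73))/2, i.e. v ~= 7.772 or v ~= -0.772.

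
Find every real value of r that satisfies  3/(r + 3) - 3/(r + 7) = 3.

Multiply both sides by (r + 3)(r + 7):
3(r + 7) - 3(r + 3) = 3(r + 3)(r + 7).
Expand and collect terms: 3r² + 30r + 51 = 0.
By the quadratic formula, r = (-30 ± √288) / 6, so r ≈ -2.1716 or r ≈ -7.8284.
Neither value makes a denominator zero (r ≠ -3, r ≠ -7), so both are valid.

r = -7.8284 or r = -2.1716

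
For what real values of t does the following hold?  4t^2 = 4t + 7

Rearrange to standard form: 4t^2 - 4t - 7 = 0.
Discriminant: (-4)^2 - 4*4*(-7) = 128.
Quadratic formula: t = (4 +/- sqrt(128)) / 8.
So t = 1/2 + sqrt(2) ~= 1.9142 or t = 1/2 - sqrt(2) ~= -0.9142.

t = -0.9142 or t = 1.9142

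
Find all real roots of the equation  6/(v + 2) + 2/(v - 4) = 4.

v = -0.6458 or v = 4.6458

Multiply both sides by (v + 2)(v - 4):
6(v - 4) + 2(v + 2) = 4(v + 2)(v - 4).
Expand and collect terms: 4v² - 16v - 12 = 0.
By the quadratic formula, v = (16 ± √448) / 8, so v ≈ 4.6458 or v ≈ -0.6458.
Neither value makes a denominator zero (v ≠ -2, v ≠ 4), so both are valid.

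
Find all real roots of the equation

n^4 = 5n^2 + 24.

Let u = n^2. The equation becomes u^2 - 5u - 24 = 0.
Factor: (u + 3)(u - 8) = 0, so u = -3 or u = 8.
n^2 = -3 < 0 has no real solution.
n^2 = 8 gives n = +/-2*sqrt(2) ~= +/-2.8284.

n = -2.8284 or n = 2.8284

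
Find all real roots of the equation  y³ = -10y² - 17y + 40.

Rearrange: y³ + 10y² + 17y - 40 = 0.
Possible rational roots are divisors of -40. Testing y = -5 gives 0, so (y + 5) is a factor.
Divide: y³ + 10y² + 17y - 40 = (y + 5)(y² + 5y - 8).
Apply the quadratic formula to y² + 5y - 8 = 0: y = (-5 ± √57)/2, i.e. y ≈ 1.2749 or y ≈ -6.2749.

y = -6.2749 or y = -5 or y = 1.2749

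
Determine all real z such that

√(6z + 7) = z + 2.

z = -1 or z = 3

Square both sides: 6z + 7 = (z + 2)².
Expand and rearrange: z² - 2z - 3 = 0.
Solving gives z = 3 or z = -1.
Check each candidate in the original equation:
  z = 3: √(25) = 5, while z + 2 = 5 — valid.
  z = -1: √(1) = 1, while z + 2 = 1 — valid.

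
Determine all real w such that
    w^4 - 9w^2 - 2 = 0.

w = -3.0359 or w = 3.0359

Let u = w^2. The equation becomes u^2 - 9u - 2 = 0.
By the quadratic formula, u = 9/2 + sqrt(89)/2 or u = 9/2 - sqrt(89)/2.
w^2 = 9/2 + sqrt(89)/2 gives w = +/-sqrt(9/2 + sqrt(89)/2) ~= +/-3.0359.
w^2 = 9/2 - sqrt(89)/2 < 0 has no real solution.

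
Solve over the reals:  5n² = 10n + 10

Rearrange to standard form: 5n² - 10n - 10 = 0.
Discriminant: (-10)² − 4·5·(-10) = 300.
Quadratic formula: n = (10 ± √300) / 10.
So n = 1 + √(3) ≈ 2.7321 or n = 1 - √(3) ≈ -0.7321.

n = -0.7321 or n = 2.7321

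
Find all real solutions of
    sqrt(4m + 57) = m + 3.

m = 6

Square both sides: 4m + 57 = (m + 3)^2.
Expand and rearrange: m^2 + 2m - 48 = 0.
Solving gives m = 6 or m = -8.
Check each candidate in the original equation:
  m = 6: sqrt(81) = 9, while m + 3 = 9 — valid.
  m = -8: sqrt(25) = 5, while m + 3 = -5 — extraneous.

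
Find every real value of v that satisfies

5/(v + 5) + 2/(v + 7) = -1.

v = -12.7016 or v = -6.2984

Multiply both sides by (v + 5)(v + 7):
5(v + 7) + 2(v + 5) = -(v + 5)(v + 7).
Expand and collect terms: -v² - 19v - 80 = 0.
By the quadratic formula, v = (19 ± √41) / -2, so v ≈ -12.7016 or v ≈ -6.2984.
Neither value makes a denominator zero (v ≠ -5, v ≠ -7), so both are valid.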